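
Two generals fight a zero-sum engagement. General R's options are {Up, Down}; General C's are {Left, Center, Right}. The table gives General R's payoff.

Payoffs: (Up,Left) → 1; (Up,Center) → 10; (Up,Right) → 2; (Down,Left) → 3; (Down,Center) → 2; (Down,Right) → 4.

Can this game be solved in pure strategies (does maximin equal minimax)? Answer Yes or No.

No

Row minima: Up → 1, Down → 2; maximin = 2.
Column maxima: Left → 3, Center → 10, Right → 4; minimax = 3.
2 ≠ 3, so no pure-strategy equilibrium exists.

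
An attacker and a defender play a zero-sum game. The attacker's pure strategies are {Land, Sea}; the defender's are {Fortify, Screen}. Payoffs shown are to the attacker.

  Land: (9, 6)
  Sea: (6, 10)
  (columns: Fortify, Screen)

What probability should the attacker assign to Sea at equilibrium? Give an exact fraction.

Row minima: Land → 6, Sea → 6; maximin = 6.
Column maxima: Fortify → 9, Screen → 10; minimax = 9.
6 ≠ 9, so there is no saddle point; optimal play is mixed.
Let the attacker play Land with probability p. Expected payoff against Fortify: 9p + 6(1−p) = 3p + 6; against Screen: 6p + 10(1−p) = −4p + 10.
Setting these equal: 3p + 6 = −4p + 10 ⇒ 7p = 4 ⇒ p = 4/7, and the value is (3)·(4/7) + 6 = 54/7.
For the defender: with q = P(Fortify), equating Land's and Sea's payoffs gives 3q + 6 = −4q + 10 ⇒ q = 4/7.

3/7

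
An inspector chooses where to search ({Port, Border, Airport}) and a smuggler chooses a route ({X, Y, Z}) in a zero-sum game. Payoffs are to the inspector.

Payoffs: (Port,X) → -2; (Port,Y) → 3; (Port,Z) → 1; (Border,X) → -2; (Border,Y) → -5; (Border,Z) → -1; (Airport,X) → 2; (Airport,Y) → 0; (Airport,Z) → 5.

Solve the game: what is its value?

Row minima: Port → -2, Border → -5, Airport → 0; maximin = 0.
Column maxima: X → 2, Y → 3, Z → 5; minimax = 2.
0 ≠ 2, so there is no saddle point; optimal play is mixed.
Border is strictly dominated by Airport, so the inspector never plays it.
Z is strictly dominated by X (it gives the inspector strictly more in every row), so the smuggler never plays it.
On the remaining 2×2 (Port, Airport vs X, Y):
Let the inspector play Port with probability p. Expected payoff against X: (-2)p + 2(1−p) = −4p + 2; against Y: 3p + 0(1−p) = 3p.
Setting these equal: −4p + 2 = 3p ⇒ −7p = -2 ⇒ p = 2/7, and the value is (-4)·(2/7) + 2 = 6/7.
For the smuggler: with q = P(X), equating Port's and Airport's payoffs gives −5q + 3 = 2q ⇒ q = 3/7.

6/7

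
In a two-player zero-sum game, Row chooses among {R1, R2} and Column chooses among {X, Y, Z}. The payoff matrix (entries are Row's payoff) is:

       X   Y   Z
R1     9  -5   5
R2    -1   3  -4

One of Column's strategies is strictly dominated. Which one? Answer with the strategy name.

Z holds Row's payoff strictly below X in every row: 5 < 9, -4 < -1.
So X is strictly dominated for Column.

X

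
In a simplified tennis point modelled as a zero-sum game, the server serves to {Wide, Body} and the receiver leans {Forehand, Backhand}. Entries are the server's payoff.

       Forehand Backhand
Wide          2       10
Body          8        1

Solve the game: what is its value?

26/5

Row minima: Wide → 2, Body → 1; maximin = 2.
Column maxima: Forehand → 8, Backhand → 10; minimax = 8.
2 ≠ 8, so there is no saddle point; optimal play is mixed.
Let the server play Wide with probability p. Expected payoff against Forehand: 2p + 8(1−p) = −6p + 8; against Backhand: 10p + 1(1−p) = 9p + 1.
Setting these equal: −6p + 8 = 9p + 1 ⇒ −15p = -7 ⇒ p = 7/15, and the value is (-6)·(7/15) + 8 = 26/5.
For the receiver: with q = P(Forehand), equating Wide's and Body's payoffs gives −8q + 10 = 7q + 1 ⇒ q = 3/5.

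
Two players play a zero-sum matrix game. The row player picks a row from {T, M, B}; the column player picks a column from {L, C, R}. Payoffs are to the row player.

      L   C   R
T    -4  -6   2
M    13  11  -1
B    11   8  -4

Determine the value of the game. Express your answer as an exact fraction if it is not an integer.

4/5

Row minima: T → -6, M → -1, B → -4; maximin = -1.
Column maxima: L → 13, C → 11, R → 2; minimax = 2.
-1 ≠ 2, so there is no saddle point; optimal play is mixed.
B is strictly dominated by M, so the row player never plays it.
L is strictly dominated by C (it gives the row player strictly more in every row), so the column player never plays it.
On the remaining 2×2 (T, M vs C, R):
Let the row player play T with probability p. Expected payoff against C: (-6)p + 11(1−p) = −17p + 11; against R: 2p + (-1)(1−p) = 3p − 1.
Setting these equal: −17p + 11 = 3p − 1 ⇒ −20p = -12 ⇒ p = 3/5, and the value is (-17)·(3/5) + 11 = 4/5.
For the column player: with q = P(C), equating T's and M's payoffs gives −8q + 2 = 12q − 1 ⇒ q = 3/20.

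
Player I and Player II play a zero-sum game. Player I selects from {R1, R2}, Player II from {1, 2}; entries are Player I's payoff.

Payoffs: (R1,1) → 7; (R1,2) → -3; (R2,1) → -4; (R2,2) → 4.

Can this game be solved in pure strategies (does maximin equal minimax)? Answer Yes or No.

Row minima: R1 → -3, R2 → -4; maximin = -3.
Column maxima: 1 → 7, 2 → 4; minimax = 4.
-3 ≠ 4, so no pure-strategy equilibrium exists.

No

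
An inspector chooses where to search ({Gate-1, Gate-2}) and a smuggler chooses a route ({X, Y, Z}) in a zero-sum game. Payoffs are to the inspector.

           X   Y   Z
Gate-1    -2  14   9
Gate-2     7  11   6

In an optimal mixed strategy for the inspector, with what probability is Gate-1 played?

1/12

Row minima: Gate-1 → -2, Gate-2 → 6; maximin = 6.
Column maxima: X → 7, Y → 14, Z → 9; minimax = 7.
6 ≠ 7, so there is no saddle point; optimal play is mixed.
Y is strictly dominated by X (it gives the inspector strictly more in every row), so the smuggler never plays it.
On the remaining 2×2 (Gate-1, Gate-2 vs X, Z):
Let the inspector play Gate-1 with probability p. Expected payoff against X: (-2)p + 7(1−p) = −9p + 7; against Z: 9p + 6(1−p) = 3p + 6.
Setting these equal: −9p + 7 = 3p + 6 ⇒ −12p = -1 ⇒ p = 1/12, and the value is (-9)·(1/12) + 7 = 25/4.
For the smuggler: with q = P(X), equating Gate-1's and Gate-2's payoffs gives −11q + 9 = q + 6 ⇒ q = 1/4.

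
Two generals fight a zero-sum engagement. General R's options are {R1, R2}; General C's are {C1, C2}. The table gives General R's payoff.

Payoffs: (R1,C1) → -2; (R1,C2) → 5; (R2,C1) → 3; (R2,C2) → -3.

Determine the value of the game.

9/13

Row minima: R1 → -2, R2 → -3; maximin = -2.
Column maxima: C1 → 3, C2 → 5; minimax = 3.
-2 ≠ 3, so there is no saddle point; optimal play is mixed.
Let General R play R1 with probability p. Expected payoff against C1: (-2)p + 3(1−p) = −5p + 3; against C2: 5p + (-3)(1−p) = 8p − 3.
Setting these equal: −5p + 3 = 8p − 3 ⇒ −13p = -6 ⇒ p = 6/13, and the value is (-5)·(6/13) + 3 = 9/13.
For General C: with q = P(C1), equating R1's and R2's payoffs gives −7q + 5 = 6q − 3 ⇒ q = 8/13.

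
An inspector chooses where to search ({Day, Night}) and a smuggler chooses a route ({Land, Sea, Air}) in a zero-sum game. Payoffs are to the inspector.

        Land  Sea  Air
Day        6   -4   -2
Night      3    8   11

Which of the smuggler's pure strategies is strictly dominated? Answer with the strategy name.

Sea holds the inspector's payoff strictly below Air in every row: -4 < -2, 8 < 11.
So Air is strictly dominated for the smuggler.

Air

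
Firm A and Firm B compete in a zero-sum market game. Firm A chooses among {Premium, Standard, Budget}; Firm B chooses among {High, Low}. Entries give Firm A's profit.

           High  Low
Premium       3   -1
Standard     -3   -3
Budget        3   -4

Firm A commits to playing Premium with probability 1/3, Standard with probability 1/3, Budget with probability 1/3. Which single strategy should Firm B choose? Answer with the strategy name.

If Firm B plays High, Firm A's expected payoff is (1/3)·3 + (1/3)·(-3) + (1/3)·3 = 1.
If Firm B plays Low, Firm A's expected payoff is (1/3)·(-1) + (1/3)·(-3) + (1/3)·(-4) = -8/3.
Firm B minimizes Firm A's payoff; the smallest is -8/3, so the best response is Low.

Low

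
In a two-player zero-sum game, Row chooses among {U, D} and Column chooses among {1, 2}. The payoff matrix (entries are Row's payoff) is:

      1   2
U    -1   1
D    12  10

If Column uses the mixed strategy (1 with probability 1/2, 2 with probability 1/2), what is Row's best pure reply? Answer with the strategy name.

D

Expected payoff of U: (1/2)·(-1) + (1/2)·1 = 0.
Expected payoff of D: (1/2)·12 + (1/2)·10 = 11.
The largest is 11, so Row's best response is D.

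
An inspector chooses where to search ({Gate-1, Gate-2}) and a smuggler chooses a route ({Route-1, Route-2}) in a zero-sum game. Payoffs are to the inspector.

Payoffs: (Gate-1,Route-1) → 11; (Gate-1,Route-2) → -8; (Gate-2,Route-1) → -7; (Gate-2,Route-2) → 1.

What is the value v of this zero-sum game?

Row minima: Gate-1 → -8, Gate-2 → -7; maximin = -7.
Column maxima: Route-1 → 11, Route-2 → 1; minimax = 1.
-7 ≠ 1, so there is no saddle point; optimal play is mixed.
Let the inspector play Gate-1 with probability p. Expected payoff against Route-1: 11p + (-7)(1−p) = 18p − 7; against Route-2: (-8)p + 1(1−p) = −9p + 1.
Setting these equal: 18p − 7 = −9p + 1 ⇒ 27p = 8 ⇒ p = 8/27, and the value is (18)·(8/27) − 7 = -5/3.
For the smuggler: with q = P(Route-1), equating Gate-1's and Gate-2's payoffs gives 19q − 8 = −8q + 1 ⇒ q = 1/3.

-5/3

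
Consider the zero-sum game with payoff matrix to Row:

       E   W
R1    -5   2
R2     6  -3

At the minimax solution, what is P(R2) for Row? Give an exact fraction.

7/16

Row minima: R1 → -5, R2 → -3; maximin = -3.
Column maxima: E → 6, W → 2; minimax = 2.
-3 ≠ 2, so there is no saddle point; optimal play is mixed.
Let Row play R1 with probability p. Expected payoff against E: (-5)p + 6(1−p) = −11p + 6; against W: 2p + (-3)(1−p) = 5p − 3.
Setting these equal: −11p + 6 = 5p − 3 ⇒ −16p = -9 ⇒ p = 9/16, and the value is (-11)·(9/16) + 6 = -3/16.
For Column: with q = P(E), equating R1's and R2's payoffs gives −7q + 2 = 9q − 3 ⇒ q = 5/16.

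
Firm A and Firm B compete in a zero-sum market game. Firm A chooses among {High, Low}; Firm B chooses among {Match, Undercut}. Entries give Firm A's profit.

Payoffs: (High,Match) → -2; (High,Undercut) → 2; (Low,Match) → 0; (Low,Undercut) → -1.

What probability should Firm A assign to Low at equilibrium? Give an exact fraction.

4/5

Row minima: High → -2, Low → -1; maximin = -1.
Column maxima: Match → 0, Undercut → 2; minimax = 0.
-1 ≠ 0, so there is no saddle point; optimal play is mixed.
Let Firm A play High with probability p. Expected payoff against Match: (-2)p + 0(1−p) = −2p; against Undercut: 2p + (-1)(1−p) = 3p − 1.
Setting these equal: −2p = 3p − 1 ⇒ −5p = -1 ⇒ p = 1/5, and the value is (-2)·(1/5) = -2/5.
For Firm B: with q = P(Match), equating High's and Low's payoffs gives −4q + 2 = q − 1 ⇒ q = 3/5.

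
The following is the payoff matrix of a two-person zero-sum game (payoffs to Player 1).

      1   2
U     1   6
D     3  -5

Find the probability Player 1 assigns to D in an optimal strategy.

Row minima: U → 1, D → -5; maximin = 1.
Column maxima: 1 → 3, 2 → 6; minimax = 3.
1 ≠ 3, so there is no saddle point; optimal play is mixed.
Let Player 1 play U with probability p. Expected payoff against 1: 1p + 3(1−p) = −2p + 3; against 2: 6p + (-5)(1−p) = 11p − 5.
Setting these equal: −2p + 3 = 11p − 5 ⇒ −13p = -8 ⇒ p = 8/13, and the value is (-2)·(8/13) + 3 = 23/13.
For Player 2: with q = P(1), equating U's and D's payoffs gives −5q + 6 = 8q − 5 ⇒ q = 11/13.

5/13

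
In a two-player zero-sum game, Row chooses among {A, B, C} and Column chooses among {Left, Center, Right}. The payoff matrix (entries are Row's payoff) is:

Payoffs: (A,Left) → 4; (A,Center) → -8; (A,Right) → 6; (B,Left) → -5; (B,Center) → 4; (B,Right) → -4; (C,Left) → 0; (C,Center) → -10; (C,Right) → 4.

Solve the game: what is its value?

Row minima: A → -8, B → -5, C → -10; maximin = -5.
Column maxima: Left → 4, Center → 4, Right → 6; minimax = 4.
-5 ≠ 4, so there is no saddle point; optimal play is mixed.
C is strictly dominated by A, so Row never plays it.
Right is strictly dominated by Left (it gives Row strictly more in every row), so Column never plays it.
On the remaining 2×2 (A, B vs Left, Center):
Let Row play A with probability p. Expected payoff against Left: 4p + (-5)(1−p) = 9p − 5; against Center: (-8)p + 4(1−p) = −12p + 4.
Setting these equal: 9p − 5 = −12p + 4 ⇒ 21p = 9 ⇒ p = 3/7, and the value is (9)·(3/7) − 5 = -8/7.
For Column: with q = P(Left), equating A's and B's payoffs gives 12q − 8 = −9q + 4 ⇒ q = 4/7.

-8/7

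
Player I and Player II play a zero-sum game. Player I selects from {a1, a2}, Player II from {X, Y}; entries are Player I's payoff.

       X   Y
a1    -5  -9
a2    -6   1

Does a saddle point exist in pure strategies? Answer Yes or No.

No

Row minima: a1 → -9, a2 → -6; maximin = -6.
Column maxima: X → -5, Y → 1; minimax = -5.
-6 ≠ -5, so no pure-strategy equilibrium exists.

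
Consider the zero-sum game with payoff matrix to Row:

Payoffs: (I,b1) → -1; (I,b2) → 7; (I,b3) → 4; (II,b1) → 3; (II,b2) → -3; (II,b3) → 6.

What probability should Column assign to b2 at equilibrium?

Row minima: I → -1, II → -3; maximin = -1.
Column maxima: b1 → 3, b2 → 7, b3 → 6; minimax = 3.
-1 ≠ 3, so there is no saddle point; optimal play is mixed.
b3 is strictly dominated by b1 (it gives Row strictly more in every row), so Column never plays it.
On the remaining 2×2 (I, II vs b1, b2):
Let Row play I with probability p. Expected payoff against b1: (-1)p + 3(1−p) = −4p + 3; against b2: 7p + (-3)(1−p) = 10p − 3.
Setting these equal: −4p + 3 = 10p − 3 ⇒ −14p = -6 ⇒ p = 3/7, and the value is (-4)·(3/7) + 3 = 9/7.
For Column: with q = P(b1), equating I's and II's payoffs gives −8q + 7 = 6q − 3 ⇒ q = 5/7.

2/7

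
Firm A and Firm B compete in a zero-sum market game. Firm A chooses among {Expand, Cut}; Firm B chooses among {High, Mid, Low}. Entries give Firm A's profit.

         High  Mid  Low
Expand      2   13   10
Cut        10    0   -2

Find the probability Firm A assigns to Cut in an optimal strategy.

2/5

Row minima: Expand → 2, Cut → -2; maximin = 2.
Column maxima: High → 10, Mid → 13, Low → 10; minimax = 10.
2 ≠ 10, so there is no saddle point; optimal play is mixed.
Mid is strictly dominated by Low (it gives Firm A strictly more in every row), so Firm B never plays it.
On the remaining 2×2 (Expand, Cut vs High, Low):
Let Firm A play Expand with probability p. Expected payoff against High: 2p + 10(1−p) = −8p + 10; against Low: 10p + (-2)(1−p) = 12p − 2.
Setting these equal: −8p + 10 = 12p − 2 ⇒ −20p = -12 ⇒ p = 3/5, and the value is (-8)·(3/5) + 10 = 26/5.
For Firm B: with q = P(High), equating Expand's and Cut's payoffs gives −8q + 10 = 12q − 2 ⇒ q = 3/5.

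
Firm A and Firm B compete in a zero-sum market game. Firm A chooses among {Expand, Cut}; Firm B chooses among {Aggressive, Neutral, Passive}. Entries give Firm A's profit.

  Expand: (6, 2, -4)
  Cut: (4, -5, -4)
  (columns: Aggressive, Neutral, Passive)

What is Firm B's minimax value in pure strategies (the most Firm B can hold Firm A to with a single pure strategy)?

Column maxima: Aggressive → 6, Neutral → 2, Passive → -4.
The smallest of these is -4.

-4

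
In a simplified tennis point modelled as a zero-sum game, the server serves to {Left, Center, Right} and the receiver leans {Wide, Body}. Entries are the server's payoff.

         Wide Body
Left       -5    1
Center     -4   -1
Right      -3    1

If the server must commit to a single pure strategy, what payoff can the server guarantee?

Row minima: Left → -5, Center → -4, Right → -3.
The best of these is -3.

-3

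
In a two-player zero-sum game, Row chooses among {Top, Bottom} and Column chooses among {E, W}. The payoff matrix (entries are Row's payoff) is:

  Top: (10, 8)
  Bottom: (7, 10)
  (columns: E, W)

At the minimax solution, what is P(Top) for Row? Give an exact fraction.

3/5

Row minima: Top → 8, Bottom → 7; maximin = 8.
Column maxima: E → 10, W → 10; minimax = 10.
8 ≠ 10, so there is no saddle point; optimal play is mixed.
Let Row play Top with probability p. Expected payoff against E: 10p + 7(1−p) = 3p + 7; against W: 8p + 10(1−p) = −2p + 10.
Setting these equal: 3p + 7 = −2p + 10 ⇒ 5p = 3 ⇒ p = 3/5, and the value is (3)·(3/5) + 7 = 44/5.
For Column: with q = P(E), equating Top's and Bottom's payoffs gives 2q + 8 = −3q + 10 ⇒ q = 2/5.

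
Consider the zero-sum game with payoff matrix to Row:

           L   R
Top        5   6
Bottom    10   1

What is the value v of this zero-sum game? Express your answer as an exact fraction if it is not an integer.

Row minima: Top → 5, Bottom → 1; maximin = 5.
Column maxima: L → 10, R → 6; minimax = 6.
5 ≠ 6, so there is no saddle point; optimal play is mixed.
Let Row play Top with probability p. Expected payoff against L: 5p + 10(1−p) = −5p + 10; against R: 6p + 1(1−p) = 5p + 1.
Setting these equal: −5p + 10 = 5p + 1 ⇒ −10p = -9 ⇒ p = 9/10, and the value is (-5)·(9/10) + 10 = 11/2.
For Column: with q = P(L), equating Top's and Bottom's payoffs gives −q + 6 = 9q + 1 ⇒ q = 1/2.

11/2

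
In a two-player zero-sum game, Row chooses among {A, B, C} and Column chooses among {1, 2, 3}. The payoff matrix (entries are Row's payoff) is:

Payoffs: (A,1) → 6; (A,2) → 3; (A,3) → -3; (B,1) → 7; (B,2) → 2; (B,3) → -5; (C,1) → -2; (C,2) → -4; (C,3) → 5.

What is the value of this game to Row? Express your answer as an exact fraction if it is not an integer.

1/5

Row minima: A → -3, B → -5, C → -4; maximin = -3.
Column maxima: 1 → 7, 2 → 3, 3 → 5; minimax = 3.
-3 ≠ 3, so there is no saddle point; optimal play is mixed.
1 is strictly dominated by 2 (it gives Row strictly more in every row), so Column never plays it.
With 1 eliminated, B is strictly dominated by A (A gives Row strictly more in every remaining column), so Row never plays it.
On the remaining 2×2 (A, C vs 2, 3):
Let Row play A with probability p. Expected payoff against 2: 3p + (-4)(1−p) = 7p − 4; against 3: (-3)p + 5(1−p) = −8p + 5.
Setting these equal: 7p − 4 = −8p + 5 ⇒ 15p = 9 ⇒ p = 3/5, and the value is (7)·(3/5) − 4 = 1/5.
For Column: with q = P(2), equating A's and C's payoffs gives 6q − 3 = −9q + 5 ⇒ q = 8/15.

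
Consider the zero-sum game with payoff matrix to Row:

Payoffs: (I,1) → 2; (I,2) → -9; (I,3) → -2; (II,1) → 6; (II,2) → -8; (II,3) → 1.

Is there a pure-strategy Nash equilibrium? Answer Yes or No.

Row minima: I → -9, II → -8; maximin = -8.
Column maxima: 1 → 6, 2 → -8, 3 → 1; minimax = -8.
maximin = minimax = -8, so a saddle point exists.

Yes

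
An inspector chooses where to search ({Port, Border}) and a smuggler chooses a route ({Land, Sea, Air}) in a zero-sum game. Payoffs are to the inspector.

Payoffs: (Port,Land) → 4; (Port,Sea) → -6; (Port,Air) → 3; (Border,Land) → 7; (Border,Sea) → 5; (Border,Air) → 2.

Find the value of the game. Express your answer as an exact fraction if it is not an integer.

Row minima: Port → -6, Border → 2; maximin = 2.
Column maxima: Land → 7, Sea → 5, Air → 3; minimax = 3.
2 ≠ 3, so there is no saddle point; optimal play is mixed.
Land is strictly dominated by Sea (it gives the inspector strictly more in every row), so the smuggler never plays it.
On the remaining 2×2 (Port, Border vs Sea, Air):
Let the inspector play Port with probability p. Expected payoff against Sea: (-6)p + 5(1−p) = −11p + 5; against Air: 3p + 2(1−p) = p + 2.
Setting these equal: −11p + 5 = p + 2 ⇒ −12p = -3 ⇒ p = 1/4, and the value is (-11)·(1/4) + 5 = 9/4.
For the smuggler: with q = P(Sea), equating Port's and Border's payoffs gives −9q + 3 = 3q + 2 ⇒ q = 1/12.

9/4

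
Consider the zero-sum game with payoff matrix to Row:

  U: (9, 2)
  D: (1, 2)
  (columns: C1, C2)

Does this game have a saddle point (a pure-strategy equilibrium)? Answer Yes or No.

Row minima: U → 2, D → 1; maximin = 2.
Column maxima: C1 → 9, C2 → 2; minimax = 2.
maximin = minimax = 2, so a saddle point exists.

Yes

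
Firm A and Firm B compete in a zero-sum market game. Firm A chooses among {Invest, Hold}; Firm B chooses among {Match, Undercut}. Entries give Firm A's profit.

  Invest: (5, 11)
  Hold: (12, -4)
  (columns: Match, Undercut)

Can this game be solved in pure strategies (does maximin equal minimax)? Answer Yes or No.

Row minima: Invest → 5, Hold → -4; maximin = 5.
Column maxima: Match → 12, Undercut → 11; minimax = 11.
5 ≠ 11, so no pure-strategy equilibrium exists.

No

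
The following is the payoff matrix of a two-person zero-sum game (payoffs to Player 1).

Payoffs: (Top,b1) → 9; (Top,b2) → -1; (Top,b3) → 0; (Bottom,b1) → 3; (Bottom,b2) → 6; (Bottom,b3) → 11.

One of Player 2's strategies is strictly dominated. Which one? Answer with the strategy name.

b3

b2 holds Player 1's payoff strictly below b3 in every row: -1 < 0, 6 < 11.
So b3 is strictly dominated for Player 2.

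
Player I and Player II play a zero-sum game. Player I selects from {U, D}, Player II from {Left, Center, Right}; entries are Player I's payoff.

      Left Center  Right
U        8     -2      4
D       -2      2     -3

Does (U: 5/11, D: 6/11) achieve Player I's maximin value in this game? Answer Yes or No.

Against Left this mix gives (5/11)·8 + (6/11)·(-2) = 28/11.
Against Center this mix gives (5/11)·(-2) + (6/11)·2 = 2/11.
Against Right this mix gives (5/11)·4 + (6/11)·(-3) = 2/11.
All of Player II's active replies (Center, Right) yield 2/11, and no column does worse for Player I. The mix makes Player II indifferent and guarantees 2/11, so it is optimal.

Yes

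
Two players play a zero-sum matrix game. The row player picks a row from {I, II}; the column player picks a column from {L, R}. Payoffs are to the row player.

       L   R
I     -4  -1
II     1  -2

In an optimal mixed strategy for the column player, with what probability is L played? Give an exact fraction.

Row minima: I → -4, II → -2; maximin = -2.
Column maxima: L → 1, R → -1; minimax = -1.
-2 ≠ -1, so there is no saddle point; optimal play is mixed.
Let the row player play I with probability p. Expected payoff against L: (-4)p + 1(1−p) = −5p + 1; against R: (-1)p + (-2)(1−p) = p − 2.
Setting these equal: −5p + 1 = p − 2 ⇒ −6p = -3 ⇒ p = 1/2, and the value is (-5)·(1/2) + 1 = -3/2.
For the column player: with q = P(L), equating I's and II's payoffs gives −3q − 1 = 3q − 2 ⇒ q = 1/6.

1/6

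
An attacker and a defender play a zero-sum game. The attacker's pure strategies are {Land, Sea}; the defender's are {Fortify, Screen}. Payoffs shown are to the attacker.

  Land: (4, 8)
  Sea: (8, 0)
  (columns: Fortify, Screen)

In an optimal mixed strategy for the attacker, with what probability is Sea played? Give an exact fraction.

Row minima: Land → 4, Sea → 0; maximin = 4.
Column maxima: Fortify → 8, Screen → 8; minimax = 8.
4 ≠ 8, so there is no saddle point; optimal play is mixed.
Let the attacker play Land with probability p. Expected payoff against Fortify: 4p + 8(1−p) = −4p + 8; against Screen: 8p + 0(1−p) = 8p.
Setting these equal: −4p + 8 = 8p ⇒ −12p = -8 ⇒ p = 2/3, and the value is (-4)·(2/3) + 8 = 16/3.
For the defender: with q = P(Fortify), equating Land's and Sea's payoffs gives −4q + 8 = 8q ⇒ q = 2/3.

1/3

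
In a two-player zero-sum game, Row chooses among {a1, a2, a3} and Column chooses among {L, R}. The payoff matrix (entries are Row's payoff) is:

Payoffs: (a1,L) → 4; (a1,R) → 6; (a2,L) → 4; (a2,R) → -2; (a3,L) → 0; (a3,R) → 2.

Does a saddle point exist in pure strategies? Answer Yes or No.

Row minima: a1 → 4, a2 → -2, a3 → 0; maximin = 4.
Column maxima: L → 4, R → 6; minimax = 4.
maximin = minimax = 4, so a saddle point exists.

Yes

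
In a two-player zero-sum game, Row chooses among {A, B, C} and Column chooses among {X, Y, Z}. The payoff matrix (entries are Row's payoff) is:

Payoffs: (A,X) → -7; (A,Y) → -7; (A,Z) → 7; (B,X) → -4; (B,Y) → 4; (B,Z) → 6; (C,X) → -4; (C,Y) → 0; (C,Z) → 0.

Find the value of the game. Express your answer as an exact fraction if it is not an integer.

Row minima: A → -7, B → -4, C → -4; maximin = -4.
Column maxima: X → -4, Y → 4, Z → 7; minimax = -4.
Since maximin = minimax = -4, there is a saddle point and the value is -4.

-4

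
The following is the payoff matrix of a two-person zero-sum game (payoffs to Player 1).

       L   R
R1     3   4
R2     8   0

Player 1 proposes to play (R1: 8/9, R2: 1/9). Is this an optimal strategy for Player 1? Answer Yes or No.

Yes

Against L this mix gives (8/9)·3 + (1/9)·8 = 32/9.
Against R this mix gives (8/9)·4 + (1/9)·0 = 32/9.
All of Player 2's active replies (L, R) yield 32/9, and no column does worse for Player 1. The mix makes Player 2 indifferent and guarantees 32/9, so it is optimal.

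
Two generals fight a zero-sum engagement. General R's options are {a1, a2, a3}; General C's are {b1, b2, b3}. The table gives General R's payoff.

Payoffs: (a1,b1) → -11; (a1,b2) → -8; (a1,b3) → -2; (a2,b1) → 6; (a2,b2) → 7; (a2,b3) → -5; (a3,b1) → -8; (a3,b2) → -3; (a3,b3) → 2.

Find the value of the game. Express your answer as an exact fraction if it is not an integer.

-4/3

Row minima: a1 → -11, a2 → -5, a3 → -8; maximin = -5.
Column maxima: b1 → 6, b2 → 7, b3 → 2; minimax = 2.
-5 ≠ 2, so there is no saddle point; optimal play is mixed.
a1 is strictly dominated by a3, so General R never plays it.
b2 is strictly dominated by b1 (it gives General R strictly more in every row), so General C never plays it.
On the remaining 2×2 (a2, a3 vs b1, b3):
Let General R play a2 with probability p. Expected payoff against b1: 6p + (-8)(1−p) = 14p − 8; against b3: (-5)p + 2(1−p) = −7p + 2.
Setting these equal: 14p − 8 = −7p + 2 ⇒ 21p = 10 ⇒ p = 10/21, and the value is (14)·(10/21) − 8 = -4/3.
For General C: with q = P(b1), equating a2's and a3's payoffs gives 11q − 5 = −10q + 2 ⇒ q = 1/3.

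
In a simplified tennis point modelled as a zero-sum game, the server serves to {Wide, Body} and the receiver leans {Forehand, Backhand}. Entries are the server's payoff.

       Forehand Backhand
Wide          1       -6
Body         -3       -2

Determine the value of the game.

Row minima: Wide → -6, Body → -3; maximin = -3.
Column maxima: Forehand → 1, Backhand → -2; minimax = -2.
-3 ≠ -2, so there is no saddle point; optimal play is mixed.
Let the server play Wide with probability p. Expected payoff against Forehand: 1p + (-3)(1−p) = 4p − 3; against Backhand: (-6)p + (-2)(1−p) = −4p − 2.
Setting these equal: 4p − 3 = −4p − 2 ⇒ 8p = 1 ⇒ p = 1/8, and the value is (4)·(1/8) − 3 = -5/2.
For the receiver: with q = P(Forehand), equating Wide's and Body's payoffs gives 7q − 6 = −q − 2 ⇒ q = 1/2.

-5/2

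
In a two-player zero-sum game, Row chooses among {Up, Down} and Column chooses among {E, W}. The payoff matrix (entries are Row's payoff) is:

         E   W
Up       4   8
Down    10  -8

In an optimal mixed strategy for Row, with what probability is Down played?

2/11

Row minima: Up → 4, Down → -8; maximin = 4.
Column maxima: E → 10, W → 8; minimax = 8.
4 ≠ 8, so there is no saddle point; optimal play is mixed.
Let Row play Up with probability p. Expected payoff against E: 4p + 10(1−p) = −6p + 10; against W: 8p + (-8)(1−p) = 16p − 8.
Setting these equal: −6p + 10 = 16p − 8 ⇒ −22p = -18 ⇒ p = 9/11, and the value is (-6)·(9/11) + 10 = 56/11.
For Column: with q = P(E), equating Up's and Down's payoffs gives −4q + 8 = 18q − 8 ⇒ q = 8/11.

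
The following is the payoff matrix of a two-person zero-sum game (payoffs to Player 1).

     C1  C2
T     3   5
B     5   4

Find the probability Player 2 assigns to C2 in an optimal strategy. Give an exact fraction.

Row minima: T → 3, B → 4; maximin = 4.
Column maxima: C1 → 5, C2 → 5; minimax = 5.
4 ≠ 5, so there is no saddle point; optimal play is mixed.
Let Player 1 play T with probability p. Expected payoff against C1: 3p + 5(1−p) = −2p + 5; against C2: 5p + 4(1−p) = p + 4.
Setting these equal: −2p + 5 = p + 4 ⇒ −3p = -1 ⇒ p = 1/3, and the value is (-2)·(1/3) + 5 = 13/3.
For Player 2: with q = P(C1), equating T's and B's payoffs gives −2q + 5 = q + 4 ⇒ q = 1/3.

2/3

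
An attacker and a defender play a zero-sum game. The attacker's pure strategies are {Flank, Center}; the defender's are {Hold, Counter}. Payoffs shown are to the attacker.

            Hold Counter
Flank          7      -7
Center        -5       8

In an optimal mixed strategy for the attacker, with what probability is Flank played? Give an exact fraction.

13/27

Row minima: Flank → -7, Center → -5; maximin = -5.
Column maxima: Hold → 7, Counter → 8; minimax = 7.
-5 ≠ 7, so there is no saddle point; optimal play is mixed.
Let the attacker play Flank with probability p. Expected payoff against Hold: 7p + (-5)(1−p) = 12p − 5; against Counter: (-7)p + 8(1−p) = −15p + 8.
Setting these equal: 12p − 5 = −15p + 8 ⇒ 27p = 13 ⇒ p = 13/27, and the value is (12)·(13/27) − 5 = 7/9.
For the defender: with q = P(Hold), equating Flank's and Center's payoffs gives 14q − 7 = −13q + 8 ⇒ q = 5/9.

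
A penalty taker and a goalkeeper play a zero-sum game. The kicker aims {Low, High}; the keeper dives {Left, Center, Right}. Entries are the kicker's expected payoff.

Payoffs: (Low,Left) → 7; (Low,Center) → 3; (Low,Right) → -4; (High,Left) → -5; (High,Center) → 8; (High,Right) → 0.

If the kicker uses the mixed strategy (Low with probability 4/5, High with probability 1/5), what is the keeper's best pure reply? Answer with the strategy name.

If the keeper plays Left, the kicker's expected payoff is (4/5)·7 + (1/5)·(-5) = 23/5.
If the keeper plays Center, the kicker's expected payoff is (4/5)·3 + (1/5)·8 = 4.
If the keeper plays Right, the kicker's expected payoff is (4/5)·(-4) + (1/5)·0 = -16/5.
The keeper minimizes the kicker's payoff; the smallest is -16/5, so the best response is Right.

Right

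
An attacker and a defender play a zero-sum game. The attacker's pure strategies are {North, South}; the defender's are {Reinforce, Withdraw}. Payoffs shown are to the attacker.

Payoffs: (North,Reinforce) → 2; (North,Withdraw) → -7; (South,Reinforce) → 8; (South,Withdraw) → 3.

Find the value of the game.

3

Row minima: North → -7, South → 3; maximin = 3.
Column maxima: Reinforce → 8, Withdraw → 3; minimax = 3.
Since maximin = minimax = 3, there is a saddle point and the value is 3.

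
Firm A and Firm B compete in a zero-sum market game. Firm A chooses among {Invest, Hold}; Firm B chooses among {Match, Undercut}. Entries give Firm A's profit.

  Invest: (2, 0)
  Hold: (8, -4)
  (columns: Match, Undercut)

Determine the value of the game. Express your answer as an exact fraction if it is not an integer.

Row minima: Invest → 0, Hold → -4; maximin = 0.
Column maxima: Match → 8, Undercut → 0; minimax = 0.
Since maximin = minimax = 0, there is a saddle point and the value is 0.

0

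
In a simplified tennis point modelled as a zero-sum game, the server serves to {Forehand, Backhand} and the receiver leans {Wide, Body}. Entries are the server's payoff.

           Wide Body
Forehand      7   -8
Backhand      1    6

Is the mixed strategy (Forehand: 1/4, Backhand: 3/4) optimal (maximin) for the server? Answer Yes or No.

Yes

Against Wide this mix gives (1/4)·7 + (3/4)·1 = 5/2.
Against Body this mix gives (1/4)·(-8) + (3/4)·6 = 5/2.
All of the receiver's active replies (Wide, Body) yield 5/2, and no column does worse for the server. The mix makes the receiver indifferent and guarantees 5/2, so it is optimal.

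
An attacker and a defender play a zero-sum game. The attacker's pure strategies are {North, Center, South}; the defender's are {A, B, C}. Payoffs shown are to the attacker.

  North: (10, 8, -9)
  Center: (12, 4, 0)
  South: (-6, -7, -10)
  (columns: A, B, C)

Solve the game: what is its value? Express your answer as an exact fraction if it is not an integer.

0

Row minima: North → -9, Center → 0, South → -10; maximin = 0.
Column maxima: A → 12, B → 8, C → 0; minimax = 0.
Since maximin = minimax = 0, there is a saddle point and the value is 0.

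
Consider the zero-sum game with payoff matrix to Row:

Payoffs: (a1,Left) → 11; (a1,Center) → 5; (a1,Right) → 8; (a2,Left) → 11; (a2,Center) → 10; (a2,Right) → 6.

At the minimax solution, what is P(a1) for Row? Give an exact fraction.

4/7

Row minima: a1 → 5, a2 → 6; maximin = 6.
Column maxima: Left → 11, Center → 10, Right → 8; minimax = 8.
6 ≠ 8, so there is no saddle point; optimal play is mixed.
Left is strictly dominated by Center (it gives Row strictly more in every row), so Column never plays it.
On the remaining 2×2 (a1, a2 vs Center, Right):
Let Row play a1 with probability p. Expected payoff against Center: 5p + 10(1−p) = −5p + 10; against Right: 8p + 6(1−p) = 2p + 6.
Setting these equal: −5p + 10 = 2p + 6 ⇒ −7p = -4 ⇒ p = 4/7, and the value is (-5)·(4/7) + 10 = 50/7.
For Column: with q = P(Center), equating a1's and a2's payoffs gives −3q + 8 = 4q + 6 ⇒ q = 2/7.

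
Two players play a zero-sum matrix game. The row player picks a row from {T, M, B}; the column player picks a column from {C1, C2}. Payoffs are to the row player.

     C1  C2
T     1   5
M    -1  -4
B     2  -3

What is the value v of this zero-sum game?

Row minima: T → 1, M → -4, B → -3; maximin = 1.
Column maxima: C1 → 2, C2 → 5; minimax = 2.
1 ≠ 2, so there is no saddle point; optimal play is mixed.
M is strictly dominated by T, so the row player never plays it.
On the remaining 2×2 (T, B vs C1, C2):
Let the row player play T with probability p. Expected payoff against C1: 1p + 2(1−p) = −p + 2; against C2: 5p + (-3)(1−p) = 8p − 3.
Setting these equal: −p + 2 = 8p − 3 ⇒ −9p = -5 ⇒ p = 5/9, and the value is (-1)·(5/9) + 2 = 13/9.
For the column player: with q = P(C1), equating T's and B's payoffs gives −4q + 5 = 5q − 3 ⇒ q = 8/9.

13/9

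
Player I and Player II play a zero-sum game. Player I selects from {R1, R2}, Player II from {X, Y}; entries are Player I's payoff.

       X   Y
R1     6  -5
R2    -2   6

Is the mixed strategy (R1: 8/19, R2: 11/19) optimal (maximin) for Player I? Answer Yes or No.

Against X this mix gives (8/19)·6 + (11/19)·(-2) = 26/19.
Against Y this mix gives (8/19)·(-5) + (11/19)·6 = 26/19.
All of Player II's active replies (X, Y) yield 26/19, and no column does worse for Player I. The mix makes Player II indifferent and guarantees 26/19, so it is optimal.

Yes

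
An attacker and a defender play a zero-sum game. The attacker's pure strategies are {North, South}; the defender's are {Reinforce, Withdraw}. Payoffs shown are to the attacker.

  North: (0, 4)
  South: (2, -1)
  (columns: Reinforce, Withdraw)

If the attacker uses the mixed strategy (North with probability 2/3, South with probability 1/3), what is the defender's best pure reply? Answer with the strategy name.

Reinforce

If the defender plays Reinforce, the attacker's expected payoff is (2/3)·0 + (1/3)·2 = 2/3.
If the defender plays Withdraw, the attacker's expected payoff is (2/3)·4 + (1/3)·(-1) = 7/3.
The defender minimizes the attacker's payoff; the smallest is 2/3, so the best response is Reinforce.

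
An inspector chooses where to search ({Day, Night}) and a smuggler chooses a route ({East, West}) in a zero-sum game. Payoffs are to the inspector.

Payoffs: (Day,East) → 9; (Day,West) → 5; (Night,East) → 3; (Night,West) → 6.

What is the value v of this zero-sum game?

39/7

Row minima: Day → 5, Night → 3; maximin = 5.
Column maxima: East → 9, West → 6; minimax = 6.
5 ≠ 6, so there is no saddle point; optimal play is mixed.
Let the inspector play Day with probability p. Expected payoff against East: 9p + 3(1−p) = 6p + 3; against West: 5p + 6(1−p) = −p + 6.
Setting these equal: 6p + 3 = −p + 6 ⇒ 7p = 3 ⇒ p = 3/7, and the value is (6)·(3/7) + 3 = 39/7.
For the smuggler: with q = P(East), equating Day's and Night's payoffs gives 4q + 5 = −3q + 6 ⇒ q = 1/7.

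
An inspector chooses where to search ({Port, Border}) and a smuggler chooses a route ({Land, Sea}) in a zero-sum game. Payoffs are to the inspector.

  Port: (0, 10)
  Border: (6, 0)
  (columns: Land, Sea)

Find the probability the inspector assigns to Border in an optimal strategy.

5/8

Row minima: Port → 0, Border → 0; maximin = 0.
Column maxima: Land → 6, Sea → 10; minimax = 6.
0 ≠ 6, so there is no saddle point; optimal play is mixed.
Let the inspector play Port with probability p. Expected payoff against Land: 0p + 6(1−p) = −6p + 6; against Sea: 10p + 0(1−p) = 10p.
Setting these equal: −6p + 6 = 10p ⇒ −16p = -6 ⇒ p = 3/8, and the value is (-6)·(3/8) + 6 = 15/4.
For the smuggler: with q = P(Land), equating Port's and Border's payoffs gives −10q + 10 = 6q ⇒ q = 5/8.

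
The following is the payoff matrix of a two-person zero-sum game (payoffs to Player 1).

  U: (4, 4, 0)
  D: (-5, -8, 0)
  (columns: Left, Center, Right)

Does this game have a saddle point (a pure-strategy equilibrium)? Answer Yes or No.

Row minima: U → 0, D → -8; maximin = 0.
Column maxima: Left → 4, Center → 4, Right → 0; minimax = 0.
maximin = minimax = 0, so a saddle point exists.

Yes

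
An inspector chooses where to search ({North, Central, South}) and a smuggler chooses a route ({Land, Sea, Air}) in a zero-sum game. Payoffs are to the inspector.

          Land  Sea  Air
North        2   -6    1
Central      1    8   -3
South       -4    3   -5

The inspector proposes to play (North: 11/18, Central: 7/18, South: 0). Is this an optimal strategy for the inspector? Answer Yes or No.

Yes

Against Land this mix gives (11/18)·2 + (7/18)·1 = 29/18.
Against Sea this mix gives (11/18)·(-6) + (7/18)·8 = -5/9.
Against Air this mix gives (11/18)·1 + (7/18)·(-3) = -5/9.
All of the smuggler's active replies (Sea, Air) yield -5/9, and no column does worse for the inspector. The mix makes the smuggler indifferent and guarantees -5/9, so it is optimal.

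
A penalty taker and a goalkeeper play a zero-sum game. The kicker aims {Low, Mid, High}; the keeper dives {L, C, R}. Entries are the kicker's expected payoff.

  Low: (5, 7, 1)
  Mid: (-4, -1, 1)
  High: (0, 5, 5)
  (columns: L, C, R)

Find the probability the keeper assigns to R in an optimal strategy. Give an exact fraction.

Row minima: Low → 1, Mid → -4, High → 0; maximin = 1.
Column maxima: L → 5, C → 7, R → 5; minimax = 5.
1 ≠ 5, so there is no saddle point; optimal play is mixed.
Mid is strictly dominated by High, so the kicker never plays it.
C is strictly dominated by L (it gives the kicker strictly more in every row), so the keeper never plays it.
On the remaining 2×2 (Low, High vs L, R):
Let the kicker play Low with probability p. Expected payoff against L: 5p + 0(1−p) = 5p; against R: 1p + 5(1−p) = −4p + 5.
Setting these equal: 5p = −4p + 5 ⇒ 9p = 5 ⇒ p = 5/9, and the value is (5)·(5/9) = 25/9.
For the keeper: with q = P(L), equating Low's and High's payoffs gives 4q + 1 = −5q + 5 ⇒ q = 4/9.

5/9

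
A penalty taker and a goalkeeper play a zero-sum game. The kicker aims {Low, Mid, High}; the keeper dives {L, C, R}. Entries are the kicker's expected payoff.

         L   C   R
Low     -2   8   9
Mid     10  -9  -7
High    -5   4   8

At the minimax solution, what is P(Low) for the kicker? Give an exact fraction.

19/29

Row minima: Low → -2, Mid → -9, High → -5; maximin = -2.
Column maxima: L → 10, C → 8, R → 9; minimax = 8.
-2 ≠ 8, so there is no saddle point; optimal play is mixed.
High is strictly dominated by Low, so the kicker never plays it.
R is strictly dominated by C (it gives the kicker strictly more in every row), so the keeper never plays it.
On the remaining 2×2 (Low, Mid vs L, C):
Let the kicker play Low with probability p. Expected payoff against L: (-2)p + 10(1−p) = −12p + 10; against C: 8p + (-9)(1−p) = 17p − 9.
Setting these equal: −12p + 10 = 17p − 9 ⇒ −29p = -19 ⇒ p = 19/29, and the value is (-12)·(19/29) + 10 = 62/29.
For the keeper: with q = P(L), equating Low's and Mid's payoffs gives −10q + 8 = 19q − 9 ⇒ q = 17/29.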